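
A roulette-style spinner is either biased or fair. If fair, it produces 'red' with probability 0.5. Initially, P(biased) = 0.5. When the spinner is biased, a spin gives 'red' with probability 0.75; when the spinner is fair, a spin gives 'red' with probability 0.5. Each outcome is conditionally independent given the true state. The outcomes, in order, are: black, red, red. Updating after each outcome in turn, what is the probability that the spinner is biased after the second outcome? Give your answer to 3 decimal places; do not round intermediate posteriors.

0.429

After 'black': P(biased) = 0.25·0.5000 / (0.25·0.5000 + 0.5·0.5000) ≈ 0.3333
After 'red': P(biased) = 0.75·0.3333 / (0.75·0.3333 + 0.5·0.6667) ≈ 0.4286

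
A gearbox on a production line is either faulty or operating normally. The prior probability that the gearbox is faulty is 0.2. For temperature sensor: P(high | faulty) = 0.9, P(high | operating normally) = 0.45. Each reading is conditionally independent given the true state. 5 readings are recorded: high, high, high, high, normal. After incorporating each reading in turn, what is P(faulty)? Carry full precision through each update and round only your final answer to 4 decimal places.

0.4211

Each posterior becomes the prior for the next update.
After 'high': P(faulty) = 0.9·0.2000 / (0.9·0.2000 + 0.45·0.8000) ≈ 0.3333
After 'high': P(faulty) = 0.9·0.3333 / (0.9·0.3333 + 0.45·0.6667) ≈ 0.5000
After 'high': P(faulty) = 0.9·0.5000 / (0.9·0.5000 + 0.45·0.5000) ≈ 0.6667
After 'high': P(faulty) = 0.9·0.6667 / (0.9·0.6667 + 0.45·0.3333) ≈ 0.8000
After 'normal': P(faulty) = 0.1·0.8000 / (0.1·0.8000 + 0.55·0.2000) ≈ 0.4211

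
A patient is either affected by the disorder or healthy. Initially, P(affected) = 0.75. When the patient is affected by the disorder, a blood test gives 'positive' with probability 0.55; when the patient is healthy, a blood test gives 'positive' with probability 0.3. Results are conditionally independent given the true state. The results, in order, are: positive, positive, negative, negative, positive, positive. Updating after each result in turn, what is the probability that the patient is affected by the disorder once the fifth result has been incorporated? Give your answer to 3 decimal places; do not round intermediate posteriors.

0.884

After 'positive': P(affected) = 0.55·0.7500 / (0.55·0.7500 + 0.3·0.2500) ≈ 0.8462
After 'positive': P(affected) = 0.55·0.8462 / (0.55·0.8462 + 0.3·0.1538) ≈ 0.9098
After 'negative': P(affected) = 0.45·0.9098 / (0.45·0.9098 + 0.7·0.0902) ≈ 0.8663
After 'negative': P(affected) = 0.45·0.8663 / (0.45·0.8663 + 0.7·0.1337) ≈ 0.8065
After 'positive': P(affected) = 0.55·0.8065 / (0.55·0.8065 + 0.3·0.1935) ≈ 0.8843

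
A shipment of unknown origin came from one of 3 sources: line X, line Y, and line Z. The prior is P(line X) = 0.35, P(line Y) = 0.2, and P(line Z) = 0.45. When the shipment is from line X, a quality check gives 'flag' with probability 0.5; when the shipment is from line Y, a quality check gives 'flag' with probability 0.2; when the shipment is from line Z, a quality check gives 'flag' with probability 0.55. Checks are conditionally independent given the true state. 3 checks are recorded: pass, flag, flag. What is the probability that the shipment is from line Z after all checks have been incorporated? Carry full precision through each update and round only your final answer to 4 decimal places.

0.5498

After 'pass': normaliser = 0.5·0.3500 + 0.8·0.2000 + 0.45·0.4500; P(line X) ≈ 0.3256, P(line Y) ≈ 0.2977, P(line Z) ≈ 0.3767
After 'flag': normaliser = 0.5·0.3256 + 0.2·0.2977 + 0.55·0.3767; P(line X) ≈ 0.3790, P(line Y) ≈ 0.1386, P(line Z) ≈ 0.4824
After 'flag': normaliser = 0.5·0.3790 + 0.2·0.1386 + 0.55·0.4824; P(line X) ≈ 0.3927, P(line Y) ≈ 0.0574, P(line Z) ≈ 0.5498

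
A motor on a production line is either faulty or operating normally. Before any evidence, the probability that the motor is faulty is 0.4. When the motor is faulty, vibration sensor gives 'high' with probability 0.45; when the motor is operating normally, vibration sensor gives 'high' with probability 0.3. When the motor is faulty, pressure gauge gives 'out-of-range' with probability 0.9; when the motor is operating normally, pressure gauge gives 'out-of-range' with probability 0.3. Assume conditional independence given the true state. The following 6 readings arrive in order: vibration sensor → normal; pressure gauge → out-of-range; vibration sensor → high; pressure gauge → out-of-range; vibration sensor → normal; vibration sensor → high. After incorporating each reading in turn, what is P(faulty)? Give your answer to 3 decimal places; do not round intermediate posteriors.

After vibration sensor='normal': P(faulty) = 0.55·0.4000 / (0.55·0.4000 + 0.7·0.6000) ≈ 0.3438
After pressure gauge='out-of-range': P(faulty) = 0.9·0.3438 / (0.9·0.3438 + 0.3·0.6562) ≈ 0.6111
After vibration sensor='high': P(faulty) = 0.45·0.6111 / (0.45·0.6111 + 0.3·0.3889) ≈ 0.7021
After pressure gauge='out-of-range': P(faulty) = 0.9·0.7021 / (0.9·0.7021 + 0.3·0.2979) ≈ 0.8761
After vibration sensor='normal': P(faulty) = 0.55·0.8761 / (0.55·0.8761 + 0.7·0.1239) ≈ 0.8475
After vibration sensor='high': P(faulty) = 0.45·0.8475 / (0.45·0.8475 + 0.3·0.1525) ≈ 0.8929

0.893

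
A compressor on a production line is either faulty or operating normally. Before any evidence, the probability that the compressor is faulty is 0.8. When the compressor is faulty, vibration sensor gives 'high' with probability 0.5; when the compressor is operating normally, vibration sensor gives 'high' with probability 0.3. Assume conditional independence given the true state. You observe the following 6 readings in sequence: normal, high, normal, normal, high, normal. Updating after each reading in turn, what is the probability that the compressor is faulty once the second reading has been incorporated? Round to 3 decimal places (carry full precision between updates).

After 'normal': P(faulty) = 0.5·0.8000 / (0.5·0.8000 + 0.7·0.2000) ≈ 0.7407
After 'high': P(faulty) = 0.5·0.7407 / (0.5·0.7407 + 0.3·0.2593) ≈ 0.8264

0.826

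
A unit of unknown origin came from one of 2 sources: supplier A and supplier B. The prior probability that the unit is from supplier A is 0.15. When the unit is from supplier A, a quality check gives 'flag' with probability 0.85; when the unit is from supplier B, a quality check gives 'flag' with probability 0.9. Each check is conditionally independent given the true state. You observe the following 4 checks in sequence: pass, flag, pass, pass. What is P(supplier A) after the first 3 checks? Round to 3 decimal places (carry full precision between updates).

After 'pass': P(supplier A) = 0.15·0.1500 / (0.15·0.1500 + 0.1·0.8500) ≈ 0.2093
After 'flag': P(supplier A) = 0.85·0.2093 / (0.85·0.2093 + 0.9·0.7907) ≈ 0.2000
After 'pass': P(supplier A) = 0.15·0.2000 / (0.15·0.2000 + 0.1·0.8000) ≈ 0.2727

0.273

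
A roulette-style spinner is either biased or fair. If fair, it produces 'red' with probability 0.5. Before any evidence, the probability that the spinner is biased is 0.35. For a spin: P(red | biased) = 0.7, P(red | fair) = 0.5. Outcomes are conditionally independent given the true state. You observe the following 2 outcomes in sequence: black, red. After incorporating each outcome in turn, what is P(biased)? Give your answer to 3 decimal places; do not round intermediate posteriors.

After 'black': P(biased) = 0.3·0.3500 / (0.3·0.3500 + 0.5·0.6500) ≈ 0.2442
After 'red': P(biased) = 0.7·0.2442 / (0.7·0.2442 + 0.5·0.7558) ≈ 0.3114

0.311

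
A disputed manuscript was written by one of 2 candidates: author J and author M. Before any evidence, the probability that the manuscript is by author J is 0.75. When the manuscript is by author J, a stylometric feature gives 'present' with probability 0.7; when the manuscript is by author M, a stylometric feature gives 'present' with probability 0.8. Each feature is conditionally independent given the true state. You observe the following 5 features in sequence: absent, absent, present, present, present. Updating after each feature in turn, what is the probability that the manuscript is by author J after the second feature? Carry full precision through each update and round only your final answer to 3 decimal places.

After 'absent': P(author J) = 0.3·0.7500 / (0.3·0.7500 + 0.2·0.2500) ≈ 0.8182
After 'absent': P(author J) = 0.3·0.8182 / (0.3·0.8182 + 0.2·0.1818) ≈ 0.8710

0.871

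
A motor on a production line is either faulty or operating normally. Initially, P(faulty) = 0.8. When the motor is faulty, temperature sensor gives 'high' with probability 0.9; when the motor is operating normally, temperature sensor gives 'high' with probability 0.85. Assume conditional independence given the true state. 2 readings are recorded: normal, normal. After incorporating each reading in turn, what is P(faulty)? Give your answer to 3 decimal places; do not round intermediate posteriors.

After 'normal': P(faulty) = 0.1·0.8000 / (0.1·0.8000 + 0.15·0.2000) ≈ 0.7273
After 'normal': P(faulty) = 0.1·0.7273 / (0.1·0.7273 + 0.15·0.2727) ≈ 0.6400

0.640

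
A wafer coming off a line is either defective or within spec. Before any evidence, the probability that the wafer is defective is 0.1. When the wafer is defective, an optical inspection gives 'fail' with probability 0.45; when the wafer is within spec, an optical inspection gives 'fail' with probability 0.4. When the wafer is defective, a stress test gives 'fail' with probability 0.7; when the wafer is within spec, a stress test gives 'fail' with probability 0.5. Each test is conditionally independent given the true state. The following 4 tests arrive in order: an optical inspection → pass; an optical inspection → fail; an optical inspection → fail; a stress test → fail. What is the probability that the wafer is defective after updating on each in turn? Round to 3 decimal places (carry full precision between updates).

0.153

After an optical inspection='pass': P(defective) = 0.55·0.1000 / (0.55·0.1000 + 0.6·0.9000) ≈ 0.0924
After an optical inspection='fail': P(defective) = 0.45·0.0924 / (0.45·0.0924 + 0.4·0.9076) ≈ 0.1028
After an optical inspection='fail': P(defective) = 0.45·0.1028 / (0.45·0.1028 + 0.4·0.8972) ≈ 0.1142
After a stress test='fail': P(defective) = 0.7·0.1142 / (0.7·0.1142 + 0.5·0.8858) ≈ 0.1529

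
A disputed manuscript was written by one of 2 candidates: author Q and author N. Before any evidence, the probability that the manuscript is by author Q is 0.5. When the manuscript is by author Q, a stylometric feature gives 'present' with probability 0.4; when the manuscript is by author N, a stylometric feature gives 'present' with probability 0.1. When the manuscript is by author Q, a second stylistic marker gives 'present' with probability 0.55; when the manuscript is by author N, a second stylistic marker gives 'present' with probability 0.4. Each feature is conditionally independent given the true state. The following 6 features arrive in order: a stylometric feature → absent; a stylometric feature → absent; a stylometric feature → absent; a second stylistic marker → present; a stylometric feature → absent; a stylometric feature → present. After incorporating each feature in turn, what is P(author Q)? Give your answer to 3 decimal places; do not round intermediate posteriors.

After a stylometric feature='absent': P(author Q) = 0.6·0.5000 / (0.6·0.5000 + 0.9·0.5000) ≈ 0.4000
After a stylometric feature='absent': P(author Q) = 0.6·0.4000 / (0.6·0.4000 + 0.9·0.6000) ≈ 0.3077
After a stylometric feature='absent': P(author Q) = 0.6·0.3077 / (0.6·0.3077 + 0.9·0.6923) ≈ 0.2286
After a second stylistic marker='present': P(author Q) = 0.55·0.2286 / (0.55·0.2286 + 0.4·0.7714) ≈ 0.2895
After a stylometric feature='absent': P(author Q) = 0.6·0.2895 / (0.6·0.2895 + 0.9·0.7105) ≈ 0.2136
After a stylometric feature='present': P(author Q) = 0.4·0.2136 / (0.4·0.2136 + 0.1·0.7864) ≈ 0.5207

0.521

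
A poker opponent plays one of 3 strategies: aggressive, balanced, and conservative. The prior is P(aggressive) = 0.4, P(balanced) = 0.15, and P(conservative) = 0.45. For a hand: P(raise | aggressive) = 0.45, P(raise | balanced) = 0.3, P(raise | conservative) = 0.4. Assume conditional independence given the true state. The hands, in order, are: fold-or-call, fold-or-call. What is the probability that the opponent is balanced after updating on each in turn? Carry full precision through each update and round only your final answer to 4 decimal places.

0.2062

Apply Bayes' rule sequentially, carrying P(balanced) forward.
After 'fold-or-call': normaliser = 0.55·0.4000 + 0.7·0.1500 + 0.6·0.4500; P(aggressive) ≈ 0.3697, P(balanced) ≈ 0.1765, P(conservative) ≈ 0.4538
After 'fold-or-call': normaliser = 0.55·0.3697 + 0.7·0.1765 + 0.6·0.4538; P(aggressive) ≈ 0.3394, P(balanced) ≈ 0.2062, P(conservative) ≈ 0.4544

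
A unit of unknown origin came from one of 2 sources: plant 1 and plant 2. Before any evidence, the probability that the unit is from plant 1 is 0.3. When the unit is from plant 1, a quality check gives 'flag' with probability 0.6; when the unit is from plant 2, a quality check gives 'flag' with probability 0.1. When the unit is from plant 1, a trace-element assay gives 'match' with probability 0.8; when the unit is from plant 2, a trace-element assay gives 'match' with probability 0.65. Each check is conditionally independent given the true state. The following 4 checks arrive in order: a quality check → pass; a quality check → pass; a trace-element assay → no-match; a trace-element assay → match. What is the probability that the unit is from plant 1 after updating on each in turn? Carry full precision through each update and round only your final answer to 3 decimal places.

After a quality check='pass': P(plant 1) = 0.4·0.3000 / (0.4·0.3000 + 0.9·0.7000) ≈ 0.1600
After a quality check='pass': P(plant 1) = 0.4·0.1600 / (0.4·0.1600 + 0.9·0.8400) ≈ 0.0780
After a trace-element assay='no-match': P(plant 1) = 0.2·0.0780 / (0.2·0.0780 + 0.35·0.9220) ≈ 0.0461
After a trace-element assay='match': P(plant 1) = 0.8·0.0461 / (0.8·0.0461 + 0.65·0.9539) ≈ 0.0562

0.056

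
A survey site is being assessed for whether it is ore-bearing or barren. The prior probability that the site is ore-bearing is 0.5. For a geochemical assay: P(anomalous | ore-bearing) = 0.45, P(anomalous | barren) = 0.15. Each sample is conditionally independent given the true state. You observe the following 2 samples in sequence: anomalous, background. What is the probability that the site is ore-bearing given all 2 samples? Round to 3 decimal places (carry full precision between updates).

0.660

After 'anomalous': P(ore) = 0.45·0.5000 / (0.45·0.5000 + 0.15·0.5000) ≈ 0.7500
After 'background': P(ore) = 0.55·0.7500 / (0.55·0.7500 + 0.85·0.2500) ≈ 0.6600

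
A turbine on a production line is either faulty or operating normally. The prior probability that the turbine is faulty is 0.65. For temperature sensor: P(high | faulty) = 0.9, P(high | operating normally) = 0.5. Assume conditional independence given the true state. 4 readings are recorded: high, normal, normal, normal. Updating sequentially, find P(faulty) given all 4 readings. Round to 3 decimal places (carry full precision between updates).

0.026

Each posterior becomes the prior for the next update.
After 'high': P(faulty) = 0.9·0.6500 / (0.9·0.6500 + 0.5·0.3500) ≈ 0.7697
After 'normal': P(faulty) = 0.1·0.7697 / (0.1·0.7697 + 0.5·0.2303) ≈ 0.4007
After 'normal': P(faulty) = 0.1·0.4007 / (0.1·0.4007 + 0.5·0.5993) ≈ 0.1179
After 'normal': P(faulty) = 0.1·0.1179 / (0.1·0.1179 + 0.5·0.8821) ≈ 0.0260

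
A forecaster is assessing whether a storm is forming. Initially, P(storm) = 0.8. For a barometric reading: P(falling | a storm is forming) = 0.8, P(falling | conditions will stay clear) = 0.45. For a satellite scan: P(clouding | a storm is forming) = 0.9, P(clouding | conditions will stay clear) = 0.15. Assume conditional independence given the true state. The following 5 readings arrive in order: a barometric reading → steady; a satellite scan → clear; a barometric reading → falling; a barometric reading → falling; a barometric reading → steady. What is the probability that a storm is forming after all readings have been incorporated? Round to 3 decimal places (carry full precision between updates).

0.164

Each posterior becomes the prior for the next update.
After a barometric reading='steady': P(storm) = 0.2·0.8000 / (0.2·0.8000 + 0.55·0.2000) ≈ 0.5926
After a satellite scan='clear': P(storm) = 0.1·0.5926 / (0.1·0.5926 + 0.85·0.4074) ≈ 0.1461
After a barometric reading='falling': P(storm) = 0.8·0.1461 / (0.8·0.1461 + 0.45·0.8539) ≈ 0.2333
After a barometric reading='falling': P(storm) = 0.8·0.2333 / (0.8·0.2333 + 0.45·0.7667) ≈ 0.3510
After a barometric reading='steady': P(storm) = 0.2·0.3510 / (0.2·0.3510 + 0.55·0.6490) ≈ 0.1643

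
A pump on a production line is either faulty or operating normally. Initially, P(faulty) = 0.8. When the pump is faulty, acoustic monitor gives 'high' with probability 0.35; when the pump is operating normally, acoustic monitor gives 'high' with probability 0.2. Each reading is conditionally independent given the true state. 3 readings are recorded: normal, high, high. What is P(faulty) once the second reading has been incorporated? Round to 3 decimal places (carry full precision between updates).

0.850

Each posterior becomes the prior for the next update.
After 'normal': P(faulty) = 0.65·0.8000 / (0.65·0.8000 + 0.8·0.2000) ≈ 0.7647
After 'high': P(faulty) = 0.35·0.7647 / (0.35·0.7647 + 0.2·0.2353) ≈ 0.8505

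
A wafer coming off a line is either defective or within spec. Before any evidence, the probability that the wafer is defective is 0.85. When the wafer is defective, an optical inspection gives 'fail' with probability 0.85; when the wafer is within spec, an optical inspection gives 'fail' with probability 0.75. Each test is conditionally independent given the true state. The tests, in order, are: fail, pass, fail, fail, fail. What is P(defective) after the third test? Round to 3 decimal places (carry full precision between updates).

Apply Bayes' rule sequentially, carrying P(defective) forward.
After 'fail': P(defective) = 0.85·0.8500 / (0.85·0.8500 + 0.75·0.1500) ≈ 0.8653
After 'pass': P(defective) = 0.15·0.8653 / (0.15·0.8653 + 0.25·0.1347) ≈ 0.7940
After 'fail': P(defective) = 0.85·0.7940 / (0.85·0.7940 + 0.75·0.2060) ≈ 0.8137

0.814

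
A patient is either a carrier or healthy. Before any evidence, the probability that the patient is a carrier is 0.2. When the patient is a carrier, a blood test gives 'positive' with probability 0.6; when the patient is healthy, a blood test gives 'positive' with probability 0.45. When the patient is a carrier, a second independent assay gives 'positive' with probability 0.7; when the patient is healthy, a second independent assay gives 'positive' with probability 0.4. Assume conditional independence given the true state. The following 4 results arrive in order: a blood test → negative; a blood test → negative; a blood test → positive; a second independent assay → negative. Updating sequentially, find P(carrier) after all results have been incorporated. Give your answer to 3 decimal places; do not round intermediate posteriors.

0.081

After a blood test='negative': P(carrier) = 0.4·0.2000 / (0.4·0.2000 + 0.55·0.8000) ≈ 0.1538
After a blood test='negative': P(carrier) = 0.4·0.1538 / (0.4·0.1538 + 0.55·0.8462) ≈ 0.1168
After a blood test='positive': P(carrier) = 0.6·0.1168 / (0.6·0.1168 + 0.45·0.8832) ≈ 0.1499
After a second independent assay='negative': P(carrier) = 0.3·0.1499 / (0.3·0.1499 + 0.6·0.8501) ≈ 0.0810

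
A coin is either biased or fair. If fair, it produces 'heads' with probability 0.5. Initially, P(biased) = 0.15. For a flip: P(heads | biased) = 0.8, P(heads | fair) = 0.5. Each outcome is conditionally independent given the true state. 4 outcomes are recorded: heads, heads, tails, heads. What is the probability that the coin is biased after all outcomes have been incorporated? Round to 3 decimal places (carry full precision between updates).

After 'heads': P(biased) = 0.8·0.1500 / (0.8·0.1500 + 0.5·0.8500) ≈ 0.2202
After 'heads': P(biased) = 0.8·0.2202 / (0.8·0.2202 + 0.5·0.7798) ≈ 0.3112
After 'tails': P(biased) = 0.2·0.3112 / (0.2·0.3112 + 0.5·0.6888) ≈ 0.1530
After 'heads': P(biased) = 0.8·0.1530 / (0.8·0.1530 + 0.5·0.8470) ≈ 0.2243

0.224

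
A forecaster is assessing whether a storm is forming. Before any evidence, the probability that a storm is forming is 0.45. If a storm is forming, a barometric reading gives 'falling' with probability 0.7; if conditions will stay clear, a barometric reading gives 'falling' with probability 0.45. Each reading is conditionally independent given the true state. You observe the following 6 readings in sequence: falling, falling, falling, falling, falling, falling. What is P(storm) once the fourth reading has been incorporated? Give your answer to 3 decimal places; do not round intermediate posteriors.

0.827

After 'falling': P(storm) = 0.7·0.4500 / (0.7·0.4500 + 0.45·0.5500) ≈ 0.5600
After 'falling': P(storm) = 0.7·0.5600 / (0.7·0.5600 + 0.45·0.4400) ≈ 0.6644
After 'falling': P(storm) = 0.7·0.6644 / (0.7·0.6644 + 0.45·0.3356) ≈ 0.7549
After 'falling': P(storm) = 0.7·0.7549 / (0.7·0.7549 + 0.45·0.2451) ≈ 0.8273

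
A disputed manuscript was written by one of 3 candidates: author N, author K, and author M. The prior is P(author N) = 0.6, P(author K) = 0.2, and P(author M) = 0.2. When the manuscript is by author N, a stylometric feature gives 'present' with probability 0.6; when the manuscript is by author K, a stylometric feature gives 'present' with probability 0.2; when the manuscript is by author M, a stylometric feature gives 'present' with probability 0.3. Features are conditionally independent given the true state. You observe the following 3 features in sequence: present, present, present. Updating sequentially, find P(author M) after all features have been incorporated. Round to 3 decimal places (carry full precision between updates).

0.040

Apply Bayes' rule sequentially, carrying P(author M) forward.
After 'present': normaliser = 0.6·0.6000 + 0.2·0.2000 + 0.3·0.2000; P(author N) ≈ 0.7826, P(author K) ≈ 0.0870, P(author M) ≈ 0.1304
After 'present': normaliser = 0.6·0.7826 + 0.2·0.0870 + 0.3·0.1304; P(author N) ≈ 0.8926, P(author K) ≈ 0.0331, P(author M) ≈ 0.0744
After 'present': normaliser = 0.6·0.8926 + 0.2·0.0331 + 0.3·0.0744; P(author N) ≈ 0.9488, P(author K) ≈ 0.0117, P(author M) ≈ 0.0395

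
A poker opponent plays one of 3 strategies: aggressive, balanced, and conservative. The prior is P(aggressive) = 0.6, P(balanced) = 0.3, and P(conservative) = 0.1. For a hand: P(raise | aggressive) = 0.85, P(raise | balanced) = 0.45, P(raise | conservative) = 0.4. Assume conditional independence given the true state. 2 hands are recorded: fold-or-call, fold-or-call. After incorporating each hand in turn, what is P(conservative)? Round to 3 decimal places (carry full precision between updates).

After 'fold-or-call': normaliser = 0.15·0.6000 + 0.55·0.3000 + 0.6·0.1000; P(aggressive) ≈ 0.2857, P(balanced) ≈ 0.5238, P(conservative) ≈ 0.1905
After 'fold-or-call': normaliser = 0.15·0.2857 + 0.55·0.5238 + 0.6·0.1905; P(aggressive) ≈ 0.0963, P(balanced) ≈ 0.6471, P(conservative) ≈ 0.2567

0.257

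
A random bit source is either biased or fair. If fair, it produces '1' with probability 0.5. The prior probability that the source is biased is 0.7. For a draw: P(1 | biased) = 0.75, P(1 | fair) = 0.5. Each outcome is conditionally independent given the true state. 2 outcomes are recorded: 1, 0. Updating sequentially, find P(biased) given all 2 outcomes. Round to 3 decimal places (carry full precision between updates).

Apply Bayes' rule sequentially, carrying P(biased) forward.
After '1': P(biased) = 0.75·0.7000 / (0.75·0.7000 + 0.5·0.3000) ≈ 0.7778
After '0': P(biased) = 0.25·0.7778 / (0.25·0.7778 + 0.5·0.2222) ≈ 0.6364

0.636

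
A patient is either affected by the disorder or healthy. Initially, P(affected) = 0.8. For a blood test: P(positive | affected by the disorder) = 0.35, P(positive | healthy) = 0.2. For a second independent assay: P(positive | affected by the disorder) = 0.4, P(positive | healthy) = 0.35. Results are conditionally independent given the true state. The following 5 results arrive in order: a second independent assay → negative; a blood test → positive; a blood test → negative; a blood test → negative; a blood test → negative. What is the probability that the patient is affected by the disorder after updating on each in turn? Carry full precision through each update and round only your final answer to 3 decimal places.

0.776

Each posterior becomes the prior for the next update.
After a second independent assay='negative': P(affected) = 0.6·0.8000 / (0.6·0.8000 + 0.65·0.2000) ≈ 0.7869
After a blood test='positive': P(affected) = 0.35·0.7869 / (0.35·0.7869 + 0.2·0.2131) ≈ 0.8660
After a blood test='negative': P(affected) = 0.65·0.8660 / (0.65·0.8660 + 0.8·0.1340) ≈ 0.8400
After a blood test='negative': P(affected) = 0.65·0.8400 / (0.65·0.8400 + 0.8·0.1600) ≈ 0.8101
After a blood test='negative': P(affected) = 0.65·0.8101 / (0.65·0.8101 + 0.8·0.1899) ≈ 0.7761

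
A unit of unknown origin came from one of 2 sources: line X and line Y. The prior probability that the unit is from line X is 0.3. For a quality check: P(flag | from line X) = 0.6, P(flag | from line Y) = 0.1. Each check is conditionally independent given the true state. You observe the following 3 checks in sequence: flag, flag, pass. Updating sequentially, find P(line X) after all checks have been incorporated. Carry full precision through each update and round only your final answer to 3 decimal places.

0.873

After 'flag': P(line X) = 0.6·0.3000 / (0.6·0.3000 + 0.1·0.7000) ≈ 0.7200
After 'flag': P(line X) = 0.6·0.7200 / (0.6·0.7200 + 0.1·0.2800) ≈ 0.9391
After 'pass': P(line X) = 0.4·0.9391 / (0.4·0.9391 + 0.9·0.0609) ≈ 0.8727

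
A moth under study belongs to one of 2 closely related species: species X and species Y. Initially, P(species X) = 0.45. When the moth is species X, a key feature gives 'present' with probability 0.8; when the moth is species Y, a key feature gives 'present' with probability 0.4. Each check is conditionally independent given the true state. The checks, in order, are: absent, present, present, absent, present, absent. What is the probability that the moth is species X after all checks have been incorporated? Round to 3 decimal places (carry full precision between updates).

0.195

After 'absent': P(species X) = 0.2·0.4500 / (0.2·0.4500 + 0.6·0.5500) ≈ 0.2143
After 'present': P(species X) = 0.8·0.2143 / (0.8·0.2143 + 0.4·0.7857) ≈ 0.3529
After 'present': P(species X) = 0.8·0.3529 / (0.8·0.3529 + 0.4·0.6471) ≈ 0.5217
After 'absent': P(species X) = 0.2·0.5217 / (0.2·0.5217 + 0.6·0.4783) ≈ 0.2667
After 'present': P(species X) = 0.8·0.2667 / (0.8·0.2667 + 0.4·0.7333) ≈ 0.4211
After 'absent': P(species X) = 0.2·0.4211 / (0.2·0.4211 + 0.6·0.5789) ≈ 0.1951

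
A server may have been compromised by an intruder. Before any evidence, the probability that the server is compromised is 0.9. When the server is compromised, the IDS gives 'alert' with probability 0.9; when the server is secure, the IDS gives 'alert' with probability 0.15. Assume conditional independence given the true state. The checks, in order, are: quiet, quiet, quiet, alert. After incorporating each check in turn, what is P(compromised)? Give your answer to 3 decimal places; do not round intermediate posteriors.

After 'quiet': P(compromised) = 0.1·0.9000 / (0.1·0.9000 + 0.85·0.1000) ≈ 0.5143
After 'quiet': P(compromised) = 0.1·0.5143 / (0.1·0.5143 + 0.85·0.4857) ≈ 0.1108
After 'quiet': P(compromised) = 0.1·0.1108 / (0.1·0.1108 + 0.85·0.8892) ≈ 0.0144
After 'alert': P(compromised) = 0.9·0.0144 / (0.9·0.0144 + 0.15·0.9856) ≈ 0.0808

0.081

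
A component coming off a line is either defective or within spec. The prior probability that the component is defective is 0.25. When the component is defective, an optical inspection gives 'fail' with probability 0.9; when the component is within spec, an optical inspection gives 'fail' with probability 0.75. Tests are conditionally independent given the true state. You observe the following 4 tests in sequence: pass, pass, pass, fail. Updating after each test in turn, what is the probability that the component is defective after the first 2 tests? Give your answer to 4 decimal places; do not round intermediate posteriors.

0.0506

Each posterior becomes the prior for the next update.
After 'pass': P(defective) = 0.1·0.2500 / (0.1·0.2500 + 0.25·0.7500) ≈ 0.1176
After 'pass': P(defective) = 0.1·0.1176 / (0.1·0.1176 + 0.25·0.8824) ≈ 0.0506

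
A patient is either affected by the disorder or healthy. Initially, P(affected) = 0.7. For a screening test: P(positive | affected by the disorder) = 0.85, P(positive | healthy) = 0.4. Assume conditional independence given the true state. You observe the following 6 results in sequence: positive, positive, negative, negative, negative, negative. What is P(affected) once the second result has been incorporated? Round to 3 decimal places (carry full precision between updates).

0.913

Apply Bayes' rule sequentially, carrying P(affected) forward.
After 'positive': P(affected) = 0.85·0.7000 / (0.85·0.7000 + 0.4·0.3000) ≈ 0.8322
After 'positive': P(affected) = 0.85·0.8322 / (0.85·0.8322 + 0.4·0.1678) ≈ 0.9133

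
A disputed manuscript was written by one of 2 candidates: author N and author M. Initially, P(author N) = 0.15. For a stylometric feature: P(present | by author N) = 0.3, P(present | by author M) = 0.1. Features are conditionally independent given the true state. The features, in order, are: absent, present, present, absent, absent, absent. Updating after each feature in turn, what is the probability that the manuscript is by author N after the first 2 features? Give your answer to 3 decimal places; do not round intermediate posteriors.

After 'absent': P(author N) = 0.7·0.1500 / (0.7·0.1500 + 0.9·0.8500) ≈ 0.1207
After 'present': P(author N) = 0.3·0.1207 / (0.3·0.1207 + 0.1·0.8793) ≈ 0.2917

0.292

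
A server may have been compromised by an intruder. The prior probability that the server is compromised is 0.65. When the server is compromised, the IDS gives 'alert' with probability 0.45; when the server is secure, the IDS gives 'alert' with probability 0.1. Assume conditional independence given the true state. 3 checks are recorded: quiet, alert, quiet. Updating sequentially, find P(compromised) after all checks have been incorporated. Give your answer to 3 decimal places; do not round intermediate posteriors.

After 'quiet': P(compromised) = 0.55·0.6500 / (0.55·0.6500 + 0.9·0.3500) ≈ 0.5316
After 'alert': P(compromised) = 0.45·0.5316 / (0.45·0.5316 + 0.1·0.4684) ≈ 0.8363
After 'quiet': P(compromised) = 0.55·0.8363 / (0.55·0.8363 + 0.9·0.1637) ≈ 0.7573

0.757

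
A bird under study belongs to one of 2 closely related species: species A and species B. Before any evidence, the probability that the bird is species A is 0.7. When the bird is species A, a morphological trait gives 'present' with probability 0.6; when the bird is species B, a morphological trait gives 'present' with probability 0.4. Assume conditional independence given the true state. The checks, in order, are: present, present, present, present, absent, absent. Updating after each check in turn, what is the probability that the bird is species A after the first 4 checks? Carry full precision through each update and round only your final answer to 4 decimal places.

Apply Bayes' rule sequentially, carrying P(species A) forward.
After 'present': P(species A) = 0.6·0.7000 / (0.6·0.7000 + 0.4·0.3000) ≈ 0.7778
After 'present': P(species A) = 0.6·0.7778 / (0.6·0.7778 + 0.4·0.2222) ≈ 0.8400
After 'present': P(species A) = 0.6·0.8400 / (0.6·0.8400 + 0.4·0.1600) ≈ 0.8873
After 'present': P(species A) = 0.6·0.8873 / (0.6·0.8873 + 0.4·0.1127) ≈ 0.9220

0.9220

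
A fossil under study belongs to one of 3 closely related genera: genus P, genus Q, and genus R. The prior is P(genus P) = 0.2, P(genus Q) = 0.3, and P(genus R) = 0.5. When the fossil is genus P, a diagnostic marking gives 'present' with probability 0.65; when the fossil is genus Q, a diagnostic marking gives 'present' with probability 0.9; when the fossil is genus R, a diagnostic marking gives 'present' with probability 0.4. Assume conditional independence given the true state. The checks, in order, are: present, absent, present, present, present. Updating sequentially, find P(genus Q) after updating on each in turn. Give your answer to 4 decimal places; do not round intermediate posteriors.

After 'present': normaliser = 0.65·0.2000 + 0.9·0.3000 + 0.4·0.5000; P(genus P) ≈ 0.2167, P(genus Q) ≈ 0.4500, P(genus R) ≈ 0.3333
After 'absent': normaliser = 0.35·0.2167 + 0.1·0.4500 + 0.6·0.3333; P(genus P) ≈ 0.2364, P(genus Q) ≈ 0.1403, P(genus R) ≈ 0.6234
After 'present': normaliser = 0.65·0.2364 + 0.9·0.1403 + 0.4·0.6234; P(genus P) ≈ 0.2903, P(genus Q) ≈ 0.2385, P(genus R) ≈ 0.4712
After 'present': normaliser = 0.65·0.2903 + 0.9·0.2385 + 0.4·0.4712; P(genus P) ≈ 0.3188, P(genus Q) ≈ 0.3627, P(genus R) ≈ 0.3184
After 'present': normaliser = 0.65·0.3188 + 0.9·0.3627 + 0.4·0.3184; P(genus P) ≈ 0.3135, P(genus Q) ≈ 0.4938, P(genus R) ≈ 0.1927

0.4938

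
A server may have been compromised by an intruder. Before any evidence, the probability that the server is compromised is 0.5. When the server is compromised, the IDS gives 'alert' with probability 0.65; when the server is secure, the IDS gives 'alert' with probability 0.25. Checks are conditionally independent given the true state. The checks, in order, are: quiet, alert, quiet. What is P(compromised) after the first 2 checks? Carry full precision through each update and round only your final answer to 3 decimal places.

After 'quiet': P(compromised) = 0.35·0.5000 / (0.35·0.5000 + 0.75·0.5000) ≈ 0.3182
After 'alert': P(compromised) = 0.65·0.3182 / (0.65·0.3182 + 0.25·0.6818) ≈ 0.5482

0.548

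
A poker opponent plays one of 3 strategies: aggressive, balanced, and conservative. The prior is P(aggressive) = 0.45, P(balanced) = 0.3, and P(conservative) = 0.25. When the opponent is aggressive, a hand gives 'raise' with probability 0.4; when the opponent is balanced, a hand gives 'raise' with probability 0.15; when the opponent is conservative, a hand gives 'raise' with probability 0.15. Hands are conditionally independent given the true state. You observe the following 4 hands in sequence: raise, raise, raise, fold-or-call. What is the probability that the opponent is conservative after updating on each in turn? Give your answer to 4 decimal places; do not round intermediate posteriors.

0.0380

After 'raise': normaliser = 0.4·0.4500 + 0.15·0.3000 + 0.15·0.2500; P(aggressive) ≈ 0.6857, P(balanced) ≈ 0.1714, P(conservative) ≈ 0.1429
After 'raise': normaliser = 0.4·0.6857 + 0.15·0.1714 + 0.15·0.1429; P(aggressive) ≈ 0.8533, P(balanced) ≈ 0.0800, P(conservative) ≈ 0.0667
After 'raise': normaliser = 0.4·0.8533 + 0.15·0.0800 + 0.15·0.0667; P(aggressive) ≈ 0.9394, P(balanced) ≈ 0.0330, P(conservative) ≈ 0.0275
After 'fold-or-call': normaliser = 0.6·0.9394 + 0.85·0.0330 + 0.85·0.0275; P(aggressive) ≈ 0.9163, P(balanced) ≈ 0.0456, P(conservative) ≈ 0.0380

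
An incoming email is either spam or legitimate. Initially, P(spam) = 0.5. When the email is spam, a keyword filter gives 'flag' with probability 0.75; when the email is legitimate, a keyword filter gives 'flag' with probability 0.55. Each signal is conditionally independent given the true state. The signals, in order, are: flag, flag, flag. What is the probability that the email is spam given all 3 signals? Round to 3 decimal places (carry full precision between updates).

After 'flag': P(spam) = 0.75·0.5000 / (0.75·0.5000 + 0.55·0.5000) ≈ 0.5769
After 'flag': P(spam) = 0.75·0.5769 / (0.75·0.5769 + 0.55·0.4231) ≈ 0.6503
After 'flag': P(spam) = 0.75·0.6503 / (0.75·0.6503 + 0.55·0.3497) ≈ 0.7172

0.717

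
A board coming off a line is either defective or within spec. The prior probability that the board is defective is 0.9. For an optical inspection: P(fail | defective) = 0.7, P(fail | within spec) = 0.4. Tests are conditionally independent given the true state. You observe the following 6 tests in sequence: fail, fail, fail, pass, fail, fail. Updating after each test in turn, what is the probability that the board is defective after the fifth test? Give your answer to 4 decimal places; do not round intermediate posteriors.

After 'fail': P(defective) = 0.7·0.9000 / (0.7·0.9000 + 0.4·0.1000) ≈ 0.9403
After 'fail': P(defective) = 0.7·0.9403 / (0.7·0.9403 + 0.4·0.0597) ≈ 0.9650
After 'fail': P(defective) = 0.7·0.9650 / (0.7·0.9650 + 0.4·0.0350) ≈ 0.9797
After 'pass': P(defective) = 0.3·0.9797 / (0.3·0.9797 + 0.6·0.0203) ≈ 0.9602
After 'fail': P(defective) = 0.7·0.9602 / (0.7·0.9602 + 0.4·0.0398) ≈ 0.9769

0.9769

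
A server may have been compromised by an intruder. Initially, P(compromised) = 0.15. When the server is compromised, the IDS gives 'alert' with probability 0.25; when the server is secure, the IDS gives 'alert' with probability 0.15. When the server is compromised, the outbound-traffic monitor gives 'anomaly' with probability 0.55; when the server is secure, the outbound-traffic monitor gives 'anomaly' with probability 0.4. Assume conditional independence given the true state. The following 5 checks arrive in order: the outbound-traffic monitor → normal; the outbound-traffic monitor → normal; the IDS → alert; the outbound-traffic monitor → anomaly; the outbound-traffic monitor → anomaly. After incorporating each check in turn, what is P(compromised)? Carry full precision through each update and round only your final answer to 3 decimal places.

0.238

After the outbound-traffic monitor='normal': P(compromised) = 0.45·0.1500 / (0.45·0.1500 + 0.6·0.8500) ≈ 0.1169
After the outbound-traffic monitor='normal': P(compromised) = 0.45·0.1169 / (0.45·0.1169 + 0.6·0.8831) ≈ 0.0903
After the IDS='alert': P(compromised) = 0.25·0.0903 / (0.25·0.0903 + 0.15·0.9097) ≈ 0.1420
After the outbound-traffic monitor='anomaly': P(compromised) = 0.55·0.1420 / (0.55·0.1420 + 0.4·0.8580) ≈ 0.1853
After the outbound-traffic monitor='anomaly': P(compromised) = 0.55·0.1853 / (0.55·0.1853 + 0.4·0.8147) ≈ 0.2383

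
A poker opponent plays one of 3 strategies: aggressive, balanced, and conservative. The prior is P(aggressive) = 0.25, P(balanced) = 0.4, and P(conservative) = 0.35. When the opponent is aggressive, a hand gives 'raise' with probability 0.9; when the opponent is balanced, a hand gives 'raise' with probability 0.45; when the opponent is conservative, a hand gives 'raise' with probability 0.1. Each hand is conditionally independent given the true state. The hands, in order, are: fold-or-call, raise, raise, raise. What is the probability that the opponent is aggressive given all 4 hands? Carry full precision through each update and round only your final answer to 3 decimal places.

0.472

After 'fold-or-call': normaliser = 0.1·0.2500 + 0.55·0.4000 + 0.9·0.3500; P(aggressive) ≈ 0.0446, P(balanced) ≈ 0.3929, P(conservative) ≈ 0.5625
After 'raise': normaliser = 0.9·0.0446 + 0.45·0.3929 + 0.1·0.5625; P(aggressive) ≈ 0.1471, P(balanced) ≈ 0.6471, P(conservative) ≈ 0.2059
After 'raise': normaliser = 0.9·0.1471 + 0.45·0.6471 + 0.1·0.2059; P(aggressive) ≈ 0.2980, P(balanced) ≈ 0.6556, P(conservative) ≈ 0.0464
After 'raise': normaliser = 0.9·0.2980 + 0.45·0.6556 + 0.1·0.0464; P(aggressive) ≈ 0.4723, P(balanced) ≈ 0.5195, P(conservative) ≈ 0.0082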